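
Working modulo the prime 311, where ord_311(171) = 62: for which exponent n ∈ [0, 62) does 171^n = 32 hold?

Successive powers of 171 modulo 311:
  171^0=1  171^1=171  171^2=7  171^3=264  171^4=49  171^5=293
  171^6=32
So 171^6 ≡ 32 (mod 311), giving n = 6.

6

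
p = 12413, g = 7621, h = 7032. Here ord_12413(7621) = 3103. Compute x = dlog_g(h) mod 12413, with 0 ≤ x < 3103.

Baby-step giant-step with m = ceil(sqrt(3103)) = 56.
Baby table (7621^j mod 12413 for j=0..55):
  0:1  1:7621  2:11627  3:5373  4:9559  5:9655  6:8904  7:7926
  8:2388  9:1490  10:9808  11:8095  12:11798  13:5199  14:11696  15:9876
  16:4977  17:8002  18:10586  19:3819  20:8527  21:2212  22:798  23:11601
  24:5835  25:5169  26:6500  27:8630  28:5156  29:6731  30:6435  31:9785
  32:6594  33:5050  34:5750  35:2860  36:11245  37:11206  38:11899  39:5314
  40:6788  41:6377  42:2222  43:2530  44:3741  45:9913  46:1455  47:3746
  48:10779  49:9938  50:5785  51:8922  52:8561  53:653  54:11313  55:8088
Giant step factor: 7621^(-56) ≡ 2497 (mod 12413).
Scan 7032·2497^i mod 12413 for i = 0, 1, …:
  i=0: 7032   i=1: 6922   i=2: 5338   i=3: 9837
  i=4: 10075   i=5: 8537   i=6: 3768   i=7: 12055
  i=8: 12223   i=9: 9677     …   i=23: 10984
  i=24: 6731
Match at i=24, j=29: x = 24·56 + 29 = 1373.

1373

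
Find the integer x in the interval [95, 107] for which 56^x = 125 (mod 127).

99

Compute 56^95 mod 127 = 43, then multiply by 56 repeatedly:
  56^95=43  56^96=122  56^97=101  56^98=68  56^99=125
Found 125 at exponent 99.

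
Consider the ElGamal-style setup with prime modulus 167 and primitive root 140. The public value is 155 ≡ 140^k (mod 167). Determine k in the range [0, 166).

43

Baby-step giant-step with m = ceil(sqrt(166)) = 13.
Baby table (140^j mod 167 for j=0..12):
  0:1  1:140  2:61  3:23  4:47  5:67  6:28  7:79
  8:38  9:143  10:147  11:39  12:116
Giant step factor: 140^(-13) ≡ 110 (mod 167).
Scan 155·110^i mod 167 for i = 0, 1, …:
  i=0: 155   i=1: 16   i=2: 90   i=3: 47
Match at i=3, j=4: k = 3·13 + 4 = 43.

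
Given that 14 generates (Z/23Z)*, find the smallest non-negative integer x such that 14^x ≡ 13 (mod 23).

8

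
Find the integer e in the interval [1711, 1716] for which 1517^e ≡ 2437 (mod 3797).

Compute 1517^1711 mod 3797 = 603, then multiply by 1517 repeatedly:
  1517^1711=603  1517^1712=3471  1517^1713=2865  1517^1714=2437
Found 2437 at exponent 1714.

1714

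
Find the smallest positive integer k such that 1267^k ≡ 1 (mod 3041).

The order of 1267 must divide p − 1 = 3040 = 2^5 · 5 · 19.
Divisors: 1, 2, 4, 5, 8, 10, 16, 19, 20, 32, 38, 40, 76, 80, 95, 152, 160, 190, 304, 380, 608, 760, 1520, 3040.
Check each in increasing order: 1267^1 ≡ 1267;  1267^2 ≡ 2682;  1267^4 ≡ 1159;  1267^5 ≡ 2691;  1267^8 ≡ 2200;  1267^10 ≡ 860;  1267^16 ≡ 1769;  1267^19 ≡ 1479;  1267^20 ≡ 637;  1267^32 ≡ 172;  1267^38 ≡ 962;  1267^40 ≡ 1316;  1267^76 ≡ 980;  1267^80 ≡ 1527;  1267^95 ≡ 1904;  1267^152 ≡ 2485;  1267^160 ≡ 2323;  1267^190 ≡ 344;  1267^304 ≡ 1995;  1267^380 ≡ 2778;  1267^608 ≡ 2397;  1267^760 ≡ 2267;  1267^1520 ≡ 3040;  1267^3040 ≡ 1.
Smallest exponent giving 1 is 3040.

3040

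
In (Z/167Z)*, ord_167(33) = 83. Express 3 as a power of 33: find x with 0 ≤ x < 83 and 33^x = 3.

Baby-step giant-step with m = ceil(sqrt(83)) = 10.
Baby table (33^j mod 167 for j=0..9):
  0:1  1:33  2:87  3:32  4:54  5:112  6:22  7:58
  8:77  9:36
Giant step factor: 33^(-10) ≡ 44 (mod 167).
Scan 3·44^i mod 167 for i = 0, 1, …:
  i=0: 3   i=1: 132   i=2: 130   i=3: 42
  i=4: 11   i=5: 150   i=6: 87
Match at i=6, j=2: x = 6·10 + 2 = 62.

62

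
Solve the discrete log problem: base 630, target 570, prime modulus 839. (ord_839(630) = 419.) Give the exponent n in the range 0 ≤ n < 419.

342

Baby-step giant-step with m = ceil(sqrt(419)) = 21.
Baby table (630^j mod 839 for j=0..20):
  0:1  1:630  2:53  3:669  4:292  5:219  6:374  7:700
  8:525  9:184  10:138  11:523  12:602  13:32  14:24  15:18
  16:433  17:115  18:296  19:222  20:586
Giant step factor: 630^(-21) ≡ 42 (mod 839).
Scan 570·42^i mod 839 for i = 0, 1, …:
  i=0: 570   i=1: 448   i=2: 358   i=3: 773
  i=4: 584   i=5: 197   i=6: 723   i=7: 162
  i=8: 92   i=9: 508     …   i=15: 768
  i=16: 374
Match at i=16, j=6: n = 16·21 + 6 = 342.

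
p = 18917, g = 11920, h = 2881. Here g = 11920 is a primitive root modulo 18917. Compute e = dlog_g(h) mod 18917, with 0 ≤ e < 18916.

Baby-step giant-step with m = ceil(sqrt(18916)) = 138.
Baby table (11920^j mod 18917 for j=0..137):
  0:1  1:11920  2:813  3:5456  4:17791  5:9150  6:11495  7:4569
  8:437  9:6865  10:14775  11:730  12:18697  13:7063  14:10310  15:10368
  16:1799  17:11119  18:5978  19:16338  20:17362  21:3060  22:3224  23:9653
  24:10566  25:16251  26:1840  27:7997  28:1477  29:13030  30:9030  31:18787
  32:1594  33:7812  34:9566  35:13961  36:2271  37:93  38:11374  39:18858
  40:15566  41:8784  42:18602  43:9683  44:8743  45:2807  46:14184  47:12051
  48:11139  49:17374  50:13681  51:12980  52:18374  53:15971  54:12549  55:7361
  56:6074  57:6721  58:825  59:16077  60:8630  61:17871  62:16900  63:867
  64:5958  65:4942  66:1102  67:7442  68:6827  69:15823  70:7670  71:539
  72:12017  73:3116  74:8649  75:17347  76:13430  77:9946  78:3481  79:8539
  80:11420  81:18585  82:15130  83:13839  84:4640  85:14409  86:7837  87:4894
  88:15369  89:6252  90:9777  91:13120  92:3561  93:16289  94:792  95:1057
  96:718  97:8076  98:16224  99:1589  100:4963  101:5501  102:5598  103:7901
  104:11094  105:10650  106:14930  107:13381  108:12293  109:1478  110:6033  111:9843
  112:5326  113:468  114:16962  115:2144  116:18530  117:2708  118:6958  119:7232
  120:671  121:15346  122:15847  123:9995  124:1134  125:10542  126:13926  127:1245
  128:9472  129:9584  130:1517  131:16905  132:3716  133:10023  134:13305  135:14389
  136:15358  137:7551
Giant step factor: 11920^(-138) ≡ 16490 (mod 18917).
Scan 2881·16490^i mod 18917 for i = 0, 1, …:
  i=0: 2881   i=1: 7103   i=2: 13323   i=3: 13149
  i=4: 356   i=5: 6170   i=6: 7674   i=7: 8447
  i=8: 5159   i=9: 2161     …   i=107: 15150
  i=108: 5598
Match at i=108, j=102: e = 108·138 + 102 = 15006.

15006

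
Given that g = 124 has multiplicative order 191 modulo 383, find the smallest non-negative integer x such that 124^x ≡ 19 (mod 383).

45

Baby-step giant-step with m = ceil(sqrt(191)) = 14.
Baby table (124^j mod 383 for j=0..13):
  0:1  1:124  2:56  3:50  4:72  5:119  6:202  7:153
  8:205  9:142  10:373  11:292  12:206  13:266
Giant step factor: 124^(-14) ≡ 25 (mod 383).
Scan 19·25^i mod 383 for i = 0, 1, …:
  i=0: 19   i=1: 92   i=2: 2   i=3: 50
Match at i=3, j=3: x = 3·14 + 3 = 45.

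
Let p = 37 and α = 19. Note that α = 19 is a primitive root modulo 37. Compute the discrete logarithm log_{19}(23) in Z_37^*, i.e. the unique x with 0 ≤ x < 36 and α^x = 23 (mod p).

Successive powers of 19 modulo 37:
  19^0=1  19^1=19  19^2=28  19^3=14  19^4=7  19^5=22
  19^6=11  19^7=24  19^8=12  19^9=6  19^10=3  19^11=20
  19^12=10  19^13=5  19^14=21  19^15=29  19^16=33  19^17=35
  19^18=36  19^19=18  19^20=9  19^21=23
So 19^21 ≡ 23 (mod 37), giving x = 21.

21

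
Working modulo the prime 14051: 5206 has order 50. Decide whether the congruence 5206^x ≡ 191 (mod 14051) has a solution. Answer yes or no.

191 ∈ ⟨5206⟩ iff 191^50 ≡ 1 (mod 14051), since |⟨5206⟩| = 50.
191^50 mod 14051 = 1.
Since 1 = 1, 191 lies in the subgroup.

yes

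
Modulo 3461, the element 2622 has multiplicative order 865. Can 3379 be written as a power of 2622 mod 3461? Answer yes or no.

yes

3379 ∈ ⟨2622⟩ iff 3379^865 ≡ 1 (mod 3461), since |⟨2622⟩| = 865.
3379^865 mod 3461 = 1.
Since 1 = 1, 3379 lies in the subgroup.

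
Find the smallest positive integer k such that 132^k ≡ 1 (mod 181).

The order of 132 must divide p − 1 = 180 = 2^2 · 3^2 · 5.
Divisors: 1, 2, 3, 4, 5, 6, 9, 10, 12, 15, 18, 20, 30, 36, 45, 60, 90, 180.
Check each in increasing order: 132^1 ≡ 132;  132^2 ≡ 48;  132^3 ≡ 1.
Smallest exponent giving 1 is 3.

3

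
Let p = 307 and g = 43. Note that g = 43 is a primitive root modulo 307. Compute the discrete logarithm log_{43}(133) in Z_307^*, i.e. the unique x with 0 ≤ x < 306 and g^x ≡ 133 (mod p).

26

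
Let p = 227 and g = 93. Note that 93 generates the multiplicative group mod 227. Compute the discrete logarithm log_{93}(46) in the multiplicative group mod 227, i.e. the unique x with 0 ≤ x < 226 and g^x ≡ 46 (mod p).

135

Baby-step giant-step with m = ceil(sqrt(226)) = 16.
Baby table (93^j mod 227 for j=0..15):
  0:1  1:93  2:23  3:96  4:75  5:165  6:136  7:163
  8:177  9:117  10:212  11:194  12:109  13:149  14:10  15:22
Giant step factor: 93^(-16) ≡ 76 (mod 227).
Scan 46·76^i mod 227 for i = 0, 1, …:
  i=0: 46   i=1: 91   i=2: 106   i=3: 111
  i=4: 37   i=5: 88   i=6: 105   i=7: 35
  i=8: 163
Match at i=8, j=7: x = 8·16 + 7 = 135.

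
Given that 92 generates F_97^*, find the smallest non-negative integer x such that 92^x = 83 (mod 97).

65

Baby-step giant-step with m = ceil(sqrt(96)) = 10.
Baby table (92^j mod 97 for j=0..9):
  0:1  1:92  2:25  3:69  4:43  5:76  6:8  7:57
  8:6  9:67
Giant step factor: 92^(-10) ≡ 11 (mod 97).
Scan 83·11^i mod 97 for i = 0, 1, …:
  i=0: 83   i=1: 40   i=2: 52   i=3: 87
  i=4: 84   i=5: 51   i=6: 76
Match at i=6, j=5: x = 6·10 + 5 = 65.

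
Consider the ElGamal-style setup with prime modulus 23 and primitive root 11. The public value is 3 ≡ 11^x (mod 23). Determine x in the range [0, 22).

Successive powers of 11 modulo 23:
  11^0=1  11^1=11  11^2=6  11^3=20  11^4=13  11^5=5
  11^6=9  11^7=7  11^8=8  11^9=19  11^10=2  11^11=22
  11^12=12  11^13=17  11^14=3
So 11^14 ≡ 3 (mod 23), giving x = 14.

14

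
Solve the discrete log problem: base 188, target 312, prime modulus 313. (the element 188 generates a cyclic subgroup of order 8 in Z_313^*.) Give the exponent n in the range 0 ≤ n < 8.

4

Successive powers of 188 modulo 313:
  188^0=1  188^1=188  188^2=288  188^3=308  188^4=312
So 188^4 ≡ 312 (mod 313), giving n = 4.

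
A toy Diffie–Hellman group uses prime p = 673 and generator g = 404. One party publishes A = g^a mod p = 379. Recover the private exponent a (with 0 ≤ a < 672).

242

Baby-step giant-step with m = ceil(sqrt(672)) = 26.
Baby table (404^j mod 673 for j=0..25):
  0:1  1:404  2:350  3:70  4:14  5:272  6:189  7:307
  8:196  9:443  10:627  11:260  12:52  13:145  14:29  15:275
  16:55  17:11  18:406  19:485  20:97  21:154  22:300  23:60
  24:12  25:137
Giant step factor: 404^(-26) ≡ 619 (mod 673).
Scan 379·619^i mod 673 for i = 0, 1, …:
  i=0: 379   i=1: 397   i=2: 98   i=3: 92
  i=4: 416   i=5: 418   i=6: 310   i=7: 85
  i=8: 121   i=9: 196
Match at i=9, j=8: a = 9·26 + 8 = 242.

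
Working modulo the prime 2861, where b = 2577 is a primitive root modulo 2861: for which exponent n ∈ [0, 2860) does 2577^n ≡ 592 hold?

Baby-step giant-step with m = ceil(sqrt(2860)) = 54.
Baby table (2577^j mod 2861 for j=0..53):
  0:1  1:2577  2:548  3:1723  4:2760  5:74  6:1872  7:498
  8:1618  9:1109  10:2615  11:1200  12:2520  13:2431  14:1958  15:1823
  16:109  17:515  18:2512  19:1842  20:435  21:2344  22:917  23:2784
  24:1841  25:719  26:1796  27:2055  28:24  29:1767  30:1708  31:1298
  32:437  33:1776  34:2013  35:508  36:1639  37:867  38:2679  39:190
  40:399  41:1124  42:1216  43:837  44:2616  45:916  46:207  47:1293
  48:1857  49:1897  50:1981  51:1013  52:1269  53:90
Giant step factor: 2577^(-54) ≡ 1650 (mod 2861).
Scan 592·1650^i mod 2861 for i = 0, 1, …:
  i=0: 592   i=1: 1199   i=2: 1399   i=3: 2384
  i=4: 2586   i=5: 1149   i=6: 1868   i=7: 903
  i=8: 2230   i=9: 254     …   i=32: 1025
  i=33: 399
Match at i=33, j=40: n = 33·54 + 40 = 1822.

1822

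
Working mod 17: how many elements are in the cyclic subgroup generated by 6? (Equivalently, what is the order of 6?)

The order of 6 must divide p − 1 = 16 = 2^4.
Divisors: 1, 2, 4, 8, 16.
Check each in increasing order: 6^1 ≡ 6;  6^2 ≡ 2;  6^4 ≡ 4;  6^8 ≡ 16;  6^16 ≡ 1.
Smallest exponent giving 1 is 16.

16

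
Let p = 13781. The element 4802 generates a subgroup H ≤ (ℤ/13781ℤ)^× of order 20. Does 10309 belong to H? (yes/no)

⟨4802⟩ has order 20; its elements mod 13781 are {1, 2466, 3472, 3591, 3735, 3853, 3951, 4802, 5777, 6389, 7392, 8004, 8979, 9830, 9928, 10046, 10190, 10309, 11315, 13780}.
10309 is in this set.

yes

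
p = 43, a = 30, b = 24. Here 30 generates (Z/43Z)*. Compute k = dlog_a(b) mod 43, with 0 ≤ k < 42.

38

Baby-step giant-step with m = ceil(sqrt(42)) = 7.
Baby table (30^j mod 43 for j=0..6):
  0:1  1:30  2:40  3:39  4:9  5:12  6:16
Giant step factor: 30^(-7) ≡ 37 (mod 43).
Scan 24·37^i mod 43 for i = 0, 1, …:
  i=0: 24   i=1: 28   i=2: 4   i=3: 19
  i=4: 15   i=5: 39
Match at i=5, j=3: k = 5·7 + 3 = 38.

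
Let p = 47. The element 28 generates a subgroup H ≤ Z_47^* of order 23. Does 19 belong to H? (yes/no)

19 ∈ ⟨28⟩ iff 19^23 ≡ 1 (mod 47), since |⟨28⟩| = 23.
19^23 mod 47 = 46.
Since 46 ≠ 1, 19 does not lie in the subgroup.

no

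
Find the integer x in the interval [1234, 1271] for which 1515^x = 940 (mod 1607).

Compute 1515^1234 mod 1607 = 1104, then multiply by 1515 repeatedly:
  1515^1234=1104  1515^1235=1280  1515^1236=1158  1515^1237=1133  1515^1238=219
  1515^1239=743  1515^1240=745  1515^1241=561  1515^1242=1419  1515^1243=1226
  1515^1244=1305  1515^1245=465  1515^1246=609  1515^1247=217  1515^1248=927
  1515^1249=1494  1515^1250=754  1515^1251=1340  1515^1252=459  1515^1253=1161
  1515^1254=857  1515^1255=1506  1515^1256=1257  1515^1257=60  1515^1258=908
  1515^1259=28  1515^1260=638  1515^1261=763  1515^1262=512  1515^1263=1106
  1515^1264=1096  1515^1265=409  1515^1266=940
Found 940 at exponent 1266.

1266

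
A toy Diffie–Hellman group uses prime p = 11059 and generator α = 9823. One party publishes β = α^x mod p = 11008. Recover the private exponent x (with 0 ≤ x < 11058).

Baby-step giant-step with m = ceil(sqrt(11058)) = 106.
Baby table (9823^j mod 11059 for j=0..105):
  0:1  1:9823  2:1554  3:3522  4:4054  5:10042  6:7345  7:1019
  8:1242  9:2089  10:5802  11:6019  12:3223  13:8671  14:9874  15:4872
  16:5363  17:6732  18:6675  19:10773  20:10667  21:8975  22:10136  23:1751
  24:3328  25:540  26:7159  27:9735  28:10791  29:10537  30:3770  31:7178
  32:8369  33:7140  34:42  35:3383  36:9973  37:4157  38:4383  39:1522
  40:9897  41:9621  42:7928  43:10325  44:386  45:9500  46:2658  47:10294
  48:5525  49:5562  50:4066  51:6269  52:3875  53:10106  54:5654  55:944
  56:5470  57:7188  58:7068  59:562  60:2085  61:10746  62:10862  63:194
  64:3514  65:2883  66:8669  67:1287  68:1764  69:9378  70:9683  71:8709
  72:7142  73:8629  74:6491  75:5958  76:1206  77:2349  78:5153  79:876
  80:1046  81:1047  82:10870  83:1365  84:4887  85:8941  86:7924  87:4210
  88:5229  89:6471  90:8560  91:3303  92:9322  93:1486  94:10157  95:8972
  96:2785  97:8148  98:3821  99:10496  100:10210  101:9818  102:7734  103:6811
  104:8562  105:831
Giant step factor: 9823^(-106) ≡ 9236 (mod 11059).
Scan 11008·9236^i mod 11059 for i = 0, 1, …:
  i=0: 11008   i=1: 4501   i=2: 455   i=3: 11019
  i=4: 6566   i=5: 7079   i=6: 836   i=7: 2114
  i=8: 5769   i=9: 222     …   i=16: 4459
  i=17: 10667
Match at i=17, j=20: x = 17·106 + 20 = 1822.

1822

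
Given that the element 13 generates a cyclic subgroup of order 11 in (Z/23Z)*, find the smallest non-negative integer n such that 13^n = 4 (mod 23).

5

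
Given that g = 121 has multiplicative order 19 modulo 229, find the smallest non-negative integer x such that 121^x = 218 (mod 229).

10

Successive powers of 121 modulo 229:
  121^0=1  121^1=121  121^2=214  121^3=17  121^4=225  121^5=203
  121^6=60  121^7=161  121^8=16  121^9=104  121^10=218
So 121^10 ≡ 218 (mod 229), giving x = 10.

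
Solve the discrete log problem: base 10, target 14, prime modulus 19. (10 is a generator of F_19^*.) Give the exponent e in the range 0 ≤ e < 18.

11

Successive powers of 10 modulo 19:
  10^0=1  10^1=10  10^2=5  10^3=12  10^4=6  10^5=3
  10^6=11  10^7=15  10^8=17  10^9=18  10^10=9  10^11=14
So 10^11 ≡ 14 (mod 19), giving e = 11.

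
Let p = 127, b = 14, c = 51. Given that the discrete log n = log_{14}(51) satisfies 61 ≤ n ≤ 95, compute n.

Compute 14^61 mod 127 = 46, then multiply by 14 repeatedly:
  14^61=46  14^62=9  14^63=126  14^64=113  14^65=58
  14^66=50  14^67=65  14^68=21  14^69=40  14^70=52
  14^71=93  14^72=32  14^73=67  14^74=49  14^75=51
Found 51 at exponent 75.

75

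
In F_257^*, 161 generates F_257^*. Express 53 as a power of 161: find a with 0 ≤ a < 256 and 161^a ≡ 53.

105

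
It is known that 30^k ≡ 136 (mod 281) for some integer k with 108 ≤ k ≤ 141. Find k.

118

Compute 30^108 mod 281 = 246, then multiply by 30 repeatedly:
  30^108=246  30^109=74  30^110=253  30^111=3  30^112=90
  30^113=171  30^114=72  30^115=193  30^116=170  30^117=42
  30^118=136
Found 136 at exponent 118.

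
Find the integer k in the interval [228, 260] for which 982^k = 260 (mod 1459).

236

Compute 982^228 mod 1459 = 1030, then multiply by 982 repeatedly:
  982^228=1030  982^229=373  982^230=77  982^231=1205  982^232=61
  982^233=83  982^234=1261  982^235=1070  982^236=260
Found 260 at exponent 236.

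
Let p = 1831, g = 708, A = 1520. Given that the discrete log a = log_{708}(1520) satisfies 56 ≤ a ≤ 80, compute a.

69

Compute 708^56 mod 1831 = 491, then multiply by 708 repeatedly:
  708^56=491  708^57=1569  708^58=1266  708^59=969  708^60=1258
  708^61=798  708^62=1036  708^63=1088  708^64=1284  708^65=896
  708^66=842  708^67=1061  708^68=478  708^69=1520
Found 1520 at exponent 69.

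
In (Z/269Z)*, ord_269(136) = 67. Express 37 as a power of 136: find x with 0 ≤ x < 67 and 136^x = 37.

3

Baby-step giant-step with m = ceil(sqrt(67)) = 9.
Baby table (136^j mod 269 for j=0..8):
  0:1  1:136  2:204  3:37  4:190  5:16  6:24  7:36
  8:54
Giant step factor: 136^(-9) ≡ 93 (mod 269).
Scan 37·93^i mod 269 for i = 0, 1, …:
  i=0: 37
Match at i=0, j=3: x = 0·9 + 3 = 3.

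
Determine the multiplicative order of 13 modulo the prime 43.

The order of 13 must divide p − 1 = 42 = 2 · 3 · 7.
Divisors: 1, 2, 3, 6, 7, 14, 21, 42.
Check each in increasing order: 13^1 ≡ 13;  13^2 ≡ 40;  13^3 ≡ 4;  13^6 ≡ 16;  13^7 ≡ 36;  13^14 ≡ 6;  13^21 ≡ 1.
Smallest exponent giving 1 is 21.

21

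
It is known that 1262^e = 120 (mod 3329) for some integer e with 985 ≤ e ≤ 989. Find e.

Compute 1262^985 mod 3329 = 120, then multiply by 1262 repeatedly:
  1262^985=120
Found 120 at exponent 985.

985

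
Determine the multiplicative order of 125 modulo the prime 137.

136

The order of 125 must divide p − 1 = 136 = 2^3 · 17.
Divisors: 1, 2, 4, 8, 17, 34, 68, 136.
Check each in increasing order: 125^1 ≡ 125;  125^2 ≡ 7;  125^4 ≡ 49;  125^8 ≡ 72;  125^17 ≡ 127;  125^34 ≡ 100;  125^68 ≡ 136;  125^136 ≡ 1.
Smallest exponent giving 1 is 136.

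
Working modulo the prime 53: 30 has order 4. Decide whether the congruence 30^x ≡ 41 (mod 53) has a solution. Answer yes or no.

no

41 ∈ ⟨30⟩ iff 41^4 ≡ 1 (mod 53), since |⟨30⟩| = 4.
41^4 mod 53 = 13.
Since 13 ≠ 1, 41 does not lie in the subgroup.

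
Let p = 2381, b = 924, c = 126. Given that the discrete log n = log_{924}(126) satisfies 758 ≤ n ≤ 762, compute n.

759

Compute 924^758 mod 2381 = 1840, then multiply by 924 repeatedly:
  924^758=1840  924^759=126
Found 126 at exponent 759.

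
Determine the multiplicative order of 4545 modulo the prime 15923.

The order of 4545 must divide p − 1 = 15922 = 2 · 19 · 419.
Divisors: 1, 2, 19, 38, 419, 838, 7961, 15922.
Check each in increasing order: 4545^1 ≡ 4545;  4545^2 ≡ 4894;  4545^19 ≡ 10819;  4545^38 ≡ 788;  4545^419 ≡ 8171;  4545^838 ≡ 102;  4545^7961 ≡ 1.
Smallest exponent giving 1 is 7961.

7961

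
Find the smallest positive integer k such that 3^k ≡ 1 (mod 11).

The order of 3 must divide p − 1 = 10 = 2 · 5.
Divisors: 1, 2, 5, 10.
Check each in increasing order: 3^1 ≡ 3;  3^2 ≡ 9;  3^5 ≡ 1.
Smallest exponent giving 1 is 5.

5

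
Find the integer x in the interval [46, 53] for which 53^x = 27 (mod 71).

46

Compute 53^46 mod 71 = 27, then multiply by 53 repeatedly:
  53^46=27
Found 27 at exponent 46.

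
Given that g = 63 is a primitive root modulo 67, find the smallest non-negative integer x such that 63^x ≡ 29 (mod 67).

Successive powers of 63 modulo 67:
  63^0=1  63^1=63  63^2=16  63^3=3  63^4=55  63^5=48
  63^6=9  63^7=31  63^8=10  63^9=27  63^10=26  63^11=30
  63^12=14  63^13=11  63^14=23  63^15=42  63^16=33  63^17=2
  63^18=59  63^19=32  63^20=6  63^21=43  63^22=29
So 63^22 ≡ 29 (mod 67), giving x = 22.

22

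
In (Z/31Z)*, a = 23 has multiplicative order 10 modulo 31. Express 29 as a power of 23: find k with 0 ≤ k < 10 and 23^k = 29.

7

Successive powers of 23 modulo 31:
  23^0=1  23^1=23  23^2=2  23^3=15  23^4=4  23^5=30
  23^6=8  23^7=29
So 23^7 ≡ 29 (mod 31), giving k = 7.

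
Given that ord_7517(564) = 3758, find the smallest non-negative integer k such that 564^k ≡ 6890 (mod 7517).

869

Baby-step giant-step with m = ceil(sqrt(3758)) = 62.
Baby table (564^j mod 7517 for j=0..61):
  0:1  1:564  2:2382  3:5422  4:6106  5:998  6:6614  7:1864
  8:6433  9:5018  10:3760  11:846  12:3573  13:616  14:1642  15:1497
  16:2404  17:2796  18:5891  19:10  20:5640  21:1269  22:1601  23:924
  24:2463  25:6004  26:3606  27:4194  28:5078  29:15  30:943  31:5662
  32:6160  33:1386  34:7453  35:1489  36:5409  37:6291  38:100  39:3781
  40:5173  41:976  42:1723  43:2079  44:7421  45:5992  46:4355  47:5678
  48:150  49:1913  50:4001  51:1464  52:6343  53:6877  54:7373  55:1471
  56:2774  57:1000  58:225  59:6628  60:2243  61:2196
Giant step factor: 564^(-62) ≡ 1033 (mod 7517).
Scan 6890·1033^i mod 7517 for i = 0, 1, …:
  i=0: 6890   i=1: 6288   i=2: 816   i=3: 1024
  i=4: 5412   i=5: 5465   i=6: 78   i=7: 5404
  i=8: 4718   i=9: 2678     …   i=13: 6557
  i=14: 564
Match at i=14, j=1: k = 14·62 + 1 = 869.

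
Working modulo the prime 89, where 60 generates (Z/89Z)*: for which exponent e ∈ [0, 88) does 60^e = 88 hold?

Baby-step giant-step with m = ceil(sqrt(88)) = 10.
Baby table (60^j mod 89 for j=0..9):
  0:1  1:60  2:40  3:86  4:87  5:58  6:9  7:6
  8:4  9:62
Giant step factor: 60^(-10) ≡ 84 (mod 89).
Scan 88·84^i mod 89 for i = 0, 1, …:
  i=0: 88   i=1: 5   i=2: 64   i=3: 36
  i=4: 87
Match at i=4, j=4: e = 4·10 + 4 = 44.

44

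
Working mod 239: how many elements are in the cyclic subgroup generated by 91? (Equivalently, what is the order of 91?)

119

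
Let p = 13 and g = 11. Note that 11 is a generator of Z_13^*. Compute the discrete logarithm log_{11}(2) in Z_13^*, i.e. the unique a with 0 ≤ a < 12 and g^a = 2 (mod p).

Successive powers of 11 modulo 13:
  11^0=1  11^1=11  11^2=4  11^3=5  11^4=3  11^5=7
  11^6=12  11^7=2
So 11^7 ≡ 2 (mod 13), giving a = 7.

7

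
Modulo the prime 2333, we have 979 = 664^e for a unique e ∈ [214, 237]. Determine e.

231

Compute 664^214 mod 2333 = 745, then multiply by 664 repeatedly:
  664^214=745  664^215=84  664^216=2117  664^217=1222  664^218=1857
  664^219=1224  664^220=852  664^221=1142  664^222=63  664^223=2171
  664^224=2083  664^225=1976  664^226=918  664^227=639  664^228=2023
  664^229=1797  664^230=1045  664^231=979
Found 979 at exponent 231.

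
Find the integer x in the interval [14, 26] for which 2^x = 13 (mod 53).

24

Compute 2^14 mod 53 = 7, then multiply by 2 repeatedly:
  2^14=7  2^15=14  2^16=28  2^17=3  2^18=6
  2^19=12  2^20=24  2^21=48  2^22=43  2^23=33
  2^24=13
Found 13 at exponent 24.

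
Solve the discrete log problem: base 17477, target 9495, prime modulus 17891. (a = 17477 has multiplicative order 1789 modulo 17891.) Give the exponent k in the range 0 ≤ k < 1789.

497

Baby-step giant-step with m = ceil(sqrt(1789)) = 43.
Baby table (17477^j mod 17891 for j=0..42):
  0:1  1:17477  2:10377  3:15653  4:14091  5:16683  6:17055  7:6175
  8:1963  9:10304  10:10093  11:7992  12:1147  13:8199  14:4904  15:9318
  16:6804  17:9922  18:7222  19:15780  20:15186  21:10628  22:1194  23:6632
  24:9566  25:11478  26:7114  27:6819  28:3712  29:1858  30:101  31:11859
  32:10399  33:6545  34:9802  35:3229  36:5019  37:15381  38:1462  39:3026
  40:17497  41:2097  42:8501
Giant step factor: 17477^(-43) ≡ 13916 (mod 17891).
Scan 9495·13916^i mod 17891 for i = 0, 1, …:
  i=0: 9495   i=1: 7385   i=2: 3756   i=3: 8885
  i=4: 16850   i=5: 5154   i=6: 15936   i=7: 6431
  i=8: 3014   i=9: 6320   i=10: 14855   i=11: 9566
Match at i=11, j=24: k = 11·43 + 24 = 497.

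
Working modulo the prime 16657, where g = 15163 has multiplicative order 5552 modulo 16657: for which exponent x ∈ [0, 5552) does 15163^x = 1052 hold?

1236

Baby-step giant-step with m = ceil(sqrt(5552)) = 75.
Baby table (15163^j mod 16657 for j=0..74):
  0:1  1:15163  2:16655  3:2988  4:4  5:10681  6:16649  7:11952
  8:16  9:9410  10:16625  11:14494  12:64  13:4326  14:16529  15:8005
  16:256  17:647  18:16145  19:15363  20:1024  21:2588  22:14609  23:11481
  24:4096  25:10352  26:8465  27:12610  28:16384  29:8094  30:546  31:469
  32:15565  33:15719  34:2184  35:1876  36:12289  37:12905  38:8736  39:7504
  40:15842  41:1649  42:1630  43:13359  44:13397  45:6596  46:6520  47:3465
  48:3617  49:9727  50:9423  51:13860  52:14468  53:5594  54:4378  55:5469
  56:7901  57:5719  58:855  59:5219  60:14947  61:6219  62:3420  63:4219
  64:9817  65:8219  66:13680  67:219  68:5954  69:16219  70:4749  71:876
  72:7159  73:14905  74:2339
Giant step factor: 15163^(-75) ≡ 15055 (mod 16657).
Scan 1052·15055^i mod 16657 for i = 0, 1, …:
  i=0: 1052   i=1: 13710   i=2: 7163   i=3: 1547
  i=4: 3599   i=5: 14381   i=6: 14926   i=7: 8000
  i=8: 9890   i=9: 13684     …   i=15: 2311
  i=16: 12289
Match at i=16, j=36: x = 16·75 + 36 = 1236.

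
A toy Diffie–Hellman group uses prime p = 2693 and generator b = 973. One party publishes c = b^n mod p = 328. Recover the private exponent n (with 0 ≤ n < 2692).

1714

Baby-step giant-step with m = ceil(sqrt(2692)) = 52.
Baby table (973^j mod 2693 for j=0..51):
  0:1  1:973  2:1486  3:2430  4:2629  5:2360  6:1844  7:674
  8:1403  9:2461  10:476  11:2645  12:1770  13:1383  14:1852  15:379
  16:2519  17:357  18:2657  19:2674  20:364  21:1389  22:2304  23:1216
  24:941  25:2666  26:659  27:273  28:1715  29:1728  30:912  31:1379
  32:653  33:2514  34:878  35:613  36:1296  37:684  38:361  39:1163
  40:539  41:2005  42:1133  43:972  44:513  45:944  46:199  47:2424
  48:2177  49:1523  50:729  51:1058
Giant step factor: 973^(-52) ≡ 620 (mod 2693).
Scan 328·620^i mod 2693 for i = 0, 1, …:
  i=0: 328   i=1: 1385   i=2: 2326   i=3: 1365
  i=4: 698   i=5: 1880   i=6: 2224   i=7: 64
  i=8: 1978   i=9: 1045     …   i=31: 1769
  i=32: 729
Match at i=32, j=50: n = 32·52 + 50 = 1714.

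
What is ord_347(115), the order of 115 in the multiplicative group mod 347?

173

The order of 115 must divide p − 1 = 346 = 2 · 173.
Divisors: 1, 2, 173, 346.
Check each in increasing order: 115^1 ≡ 115;  115^2 ≡ 39;  115^173 ≡ 1.
Smallest exponent giving 1 is 173.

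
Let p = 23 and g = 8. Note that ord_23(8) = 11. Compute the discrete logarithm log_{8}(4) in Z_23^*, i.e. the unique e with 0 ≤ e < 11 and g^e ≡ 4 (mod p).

Successive powers of 8 modulo 23:
  8^0=1  8^1=8  8^2=18  8^3=6  8^4=2  8^5=16
  8^6=13  8^7=12  8^8=4
So 8^8 ≡ 4 (mod 23), giving e = 8.

8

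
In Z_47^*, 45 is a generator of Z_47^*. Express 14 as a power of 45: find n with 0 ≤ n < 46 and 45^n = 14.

Baby-step giant-step with m = ceil(sqrt(46)) = 7.
Baby table (45^j mod 47 for j=0..6):
  0:1  1:45  2:4  3:39  4:16  5:15  6:17
Giant step factor: 45^(-7) ≡ 29 (mod 47).
Scan 14·29^i mod 47 for i = 0, 1, …:
  i=0: 14   i=1: 30   i=2: 24   i=3: 38
  i=4: 21   i=5: 45
Match at i=5, j=1: n = 5·7 + 1 = 36.

36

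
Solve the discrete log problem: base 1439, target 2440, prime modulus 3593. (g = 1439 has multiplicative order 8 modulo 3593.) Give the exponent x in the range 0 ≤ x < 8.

Successive powers of 1439 modulo 3593:
  1439^0=1  1439^1=1439  1439^2=1153  1439^3=2794  1439^4=3592  1439^5=2154
  1439^6=2440
So 1439^6 ≡ 2440 (mod 3593), giving x = 6.

6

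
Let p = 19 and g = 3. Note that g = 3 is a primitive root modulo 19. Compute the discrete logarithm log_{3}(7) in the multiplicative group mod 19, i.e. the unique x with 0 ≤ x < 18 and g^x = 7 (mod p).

Successive powers of 3 modulo 19:
  3^0=1  3^1=3  3^2=9  3^3=8  3^4=5  3^5=15
  3^6=7
So 3^6 ≡ 7 (mod 19), giving x = 6.

6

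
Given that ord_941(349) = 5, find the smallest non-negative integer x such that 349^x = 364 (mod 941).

4

Successive powers of 349 modulo 941:
  349^0=1  349^1=349  349^2=412  349^3=756  349^4=364
So 349^4 ≡ 364 (mod 941), giving x = 4.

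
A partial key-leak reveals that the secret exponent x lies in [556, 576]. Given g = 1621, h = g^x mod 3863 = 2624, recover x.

572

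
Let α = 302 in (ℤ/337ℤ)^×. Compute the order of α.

112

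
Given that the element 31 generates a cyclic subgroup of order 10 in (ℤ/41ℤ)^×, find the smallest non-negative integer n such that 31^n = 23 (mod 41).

7

Successive powers of 31 modulo 41:
  31^0=1  31^1=31  31^2=18  31^3=25  31^4=37  31^5=40
  31^6=10  31^7=23
So 31^7 ≡ 23 (mod 41), giving n = 7.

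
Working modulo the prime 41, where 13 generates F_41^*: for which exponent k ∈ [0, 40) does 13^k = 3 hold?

Successive powers of 13 modulo 41:
  13^0=1  13^1=13  13^2=5  13^3=24  13^4=25  13^5=38
  13^6=2  13^7=26  13^8=10  13^9=7  13^10=9  13^11=35
  13^12=4  13^13=11  13^14=20  13^15=14  13^16=18  13^17=29
  13^18=8  13^19=22  13^20=40  13^21=28  13^22=36  13^23=17
  13^24=16  13^25=3
So 13^25 ≡ 3 (mod 41), giving k = 25.

25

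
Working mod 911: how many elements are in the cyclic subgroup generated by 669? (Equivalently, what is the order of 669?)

182

The order of 669 must divide p − 1 = 910 = 2 · 5 · 7 · 13.
Divisors: 1, 2, 5, 7, 10, 13, 14, 26, 35, 65, 70, 91, 130, 182, 455, 910.
Check each in increasing order: 669^1 ≡ 669;  669^2 ≡ 260;  669^5 ≡ 538;  669^7 ≡ 497;  669^10 ≡ 657;  669^13 ≡ 7;  669^14 ≡ 128;  669^26 ≡ 49;  669^35 ≡ 330;  669^65 ≡ 409;  669^70 ≡ 491;  669^91 ≡ 910;  669^130 ≡ 568;  669^182 ≡ 1.
Smallest exponent giving 1 is 182.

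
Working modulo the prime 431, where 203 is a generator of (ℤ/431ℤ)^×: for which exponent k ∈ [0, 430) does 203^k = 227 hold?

294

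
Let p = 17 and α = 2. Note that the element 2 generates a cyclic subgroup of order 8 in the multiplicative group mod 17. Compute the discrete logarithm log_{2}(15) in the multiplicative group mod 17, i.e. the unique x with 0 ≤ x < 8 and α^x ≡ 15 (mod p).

Successive powers of 2 modulo 17:
  2^0=1  2^1=2  2^2=4  2^3=8  2^4=16  2^5=15
So 2^5 ≡ 15 (mod 17), giving x = 5.

5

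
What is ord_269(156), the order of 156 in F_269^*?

268

The order of 156 must divide p − 1 = 268 = 2^2 · 67.
Divisors: 1, 2, 4, 67, 134, 268.
Check each in increasing order: 156^1 ≡ 156;  156^2 ≡ 126;  156^4 ≡ 5;  156^67 ≡ 187;  156^134 ≡ 268;  156^268 ≡ 1.
Smallest exponent giving 1 is 268.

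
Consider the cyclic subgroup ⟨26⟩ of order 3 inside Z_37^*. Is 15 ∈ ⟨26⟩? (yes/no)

no

⟨26⟩ has order 3; its elements mod 37 are {1, 10, 26}.
15 is not in this set.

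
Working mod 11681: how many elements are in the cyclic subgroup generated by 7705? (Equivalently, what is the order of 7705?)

2336

The order of 7705 must divide p − 1 = 11680 = 2^5 · 5 · 73.
Divisors: 1, 2, 4, 5, 8, 10, 16, 20, 32, 40, 73, 80, 146, 160, 292, 365, 584, 730, 1168, 1460, 2336, 2920, 5840, 11680.
Check each in increasing order: 7705^1 ≡ 7705;  7705^2 ≡ 4183;  7705^4 ≡ 11032;  7705^5 ≡ 10604;  7705^8 ≡ 685;  7705^10 ≡ 3510;  7705^16 ≡ 1985;  7705^20 ≡ 8326;  7705^32 ≡ 3728;  7705^40 ≡ 7222;  7705^73 ≡ 7894;  7705^80 ≡ 1619;  7705^146 ≡ 8782;  7705^160 ≡ 4617;  7705^292 ≡ 5562;  7705^365 ≡ 9230;  7705^584 ≡ 4556;  7705^730 ≡ 3367;  7705^1168 ≡ 11680;  7705^1460 ≡ 6119;  7705^2336 ≡ 1.
Smallest exponent giving 1 is 2336.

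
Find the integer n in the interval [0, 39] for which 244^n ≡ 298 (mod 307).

Compute 244^0 mod 307 = 1, then multiply by 244 repeatedly:
  244^0=1  244^1=244  244^2=285  244^3=158  244^4=177
  244^5=208  244^6=97  244^7=29  244^8=15  244^9=283
  244^10=284  244^11=221  244^12=199  244^13=50  244^14=227
  244^15=128  244^16=225  244^17=254  244^18=269  244^19=245
  244^20=222  244^21=136  244^22=28  244^23=78  244^24=305
  244^25=126  244^26=44  244^27=298
Found 298 at exponent 27.

27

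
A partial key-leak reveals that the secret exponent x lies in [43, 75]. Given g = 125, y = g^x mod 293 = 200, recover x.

71

Compute 125^43 mod 293 = 130, then multiply by 125 repeatedly:
  125^43=130  125^44=135  125^45=174  125^46=68  125^47=3
  125^48=82  125^49=288  125^50=254  125^51=106  125^52=65
  125^53=214  125^54=87  125^55=34  125^56=148  125^57=41
  125^58=144  125^59=127  125^60=53  125^61=179  125^62=107
  125^63=190  125^64=17  125^65=74  125^66=167  125^67=72
  125^68=210  125^69=173  125^70=236  125^71=200
Found 200 at exponent 71.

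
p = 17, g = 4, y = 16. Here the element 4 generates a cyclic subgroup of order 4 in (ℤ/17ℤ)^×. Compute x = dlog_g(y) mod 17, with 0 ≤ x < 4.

Successive powers of 4 modulo 17:
  4^0=1  4^1=4  4^2=16
So 4^2 ≡ 16 (mod 17), giving x = 2.

2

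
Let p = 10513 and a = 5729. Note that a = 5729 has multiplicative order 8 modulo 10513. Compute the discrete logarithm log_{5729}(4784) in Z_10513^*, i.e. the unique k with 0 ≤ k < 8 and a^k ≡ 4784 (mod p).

Successive powers of 5729 modulo 10513:
  5729^0=1  5729^1=5729  5729^2=10368  5729^3=10335  5729^4=10512  5729^5=4784
So 5729^5 ≡ 4784 (mod 10513), giving k = 5.

5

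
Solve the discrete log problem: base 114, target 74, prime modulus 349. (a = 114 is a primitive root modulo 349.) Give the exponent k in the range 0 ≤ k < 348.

245

Baby-step giant-step with m = ceil(sqrt(348)) = 19.
Baby table (114^j mod 349 for j=0..18):
  0:1  1:114  2:83  3:39  4:258  5:96  6:125  7:290
  8:254  9:338  10:142  11:134  12:269  13:303  14:340  15:21
  16:300  17:347  18:121
Giant step factor: 114^(-19) ≡ 267 (mod 349).
Scan 74·267^i mod 349 for i = 0, 1, …:
  i=0: 74   i=1: 214   i=2: 251   i=3: 9
  i=4: 309   i=5: 139   i=6: 119   i=7: 14
  i=8: 248   i=9: 255   i=10: 30   i=11: 332
  i=12: 347
Match at i=12, j=17: k = 12·19 + 17 = 245.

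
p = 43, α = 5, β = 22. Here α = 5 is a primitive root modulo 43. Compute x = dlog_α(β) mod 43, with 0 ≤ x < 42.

9

Successive powers of 5 modulo 43:
  5^0=1  5^1=5  5^2=25  5^3=39  5^4=23  5^5=29
  5^6=16  5^7=37  5^8=13  5^9=22
So 5^9 ≡ 22 (mod 43), giving x = 9.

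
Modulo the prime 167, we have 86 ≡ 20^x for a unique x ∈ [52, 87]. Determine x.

61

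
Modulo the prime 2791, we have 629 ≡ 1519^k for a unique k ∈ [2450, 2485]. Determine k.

Compute 1519^2450 mod 2791 = 2604, then multiply by 1519 repeatedly:
  1519^2450=2604  1519^2451=629
Found 629 at exponent 2451.

2451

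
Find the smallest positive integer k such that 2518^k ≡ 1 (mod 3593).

The order of 2518 must divide p − 1 = 3592 = 2^3 · 449.
Divisors: 1, 2, 4, 8, 449, 898, 1796, 3592.
Check each in increasing order: 2518^1 ≡ 2518;  2518^2 ≡ 2272;  2518^4 ≡ 2436;  2518^8 ≡ 2053;  2518^449 ≡ 3592;  2518^898 ≡ 1.
Smallest exponent giving 1 is 898.

898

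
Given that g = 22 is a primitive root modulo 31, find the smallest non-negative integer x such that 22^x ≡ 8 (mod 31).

Successive powers of 22 modulo 31:
  22^0=1  22^1=22  22^2=19  22^3=15  22^4=20  22^5=6
  22^6=8
So 22^6 ≡ 8 (mod 31), giving x = 6.

6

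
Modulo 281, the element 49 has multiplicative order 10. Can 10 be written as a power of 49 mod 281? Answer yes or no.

no

10 ∈ ⟨49⟩ iff 10^10 ≡ 1 (mod 281), since |⟨49⟩| = 10.
10^10 mod 281 = 172.
Since 172 ≠ 1, 10 does not lie in the subgroup.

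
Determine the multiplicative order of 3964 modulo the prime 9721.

3240

The order of 3964 must divide p − 1 = 9720 = 2^3 · 3^5 · 5.
Divisors: 1, 2, 3, 4, 5, 6, 8, 9, 10, 12, 15, 18, 20, 24, 27, 30, 36, 40, 45, 54, 60, 72, 81, 90, 108, 120, 135, 162, 180, 216, 243, 270, 324, 360, 405, 486, 540, 648, 810, 972, 1080, 1215, 1620, 1944, 2430, 3240, 4860, 9720.
Check each in increasing order: 3964^1 ≡ 3964;  3964^2 ≡ 4160;  3964^3 ≡ 3424;  3964^4 ≡ 2220;  3964^5 ≡ 2575;  3964^6 ≡ 250;  3964^8 ≡ 9574;  3964^9 ≡ 552;  3964^10 ≡ 903;  3964^12 ≡ 4174;  3964^15 ≡ 1906;  3964^18 ≡ 3353;  3964^20 ≡ 8566;  3964^24 ≡ 2244;  3964^27 ≡ 3866;  3964^30 ≡ 6903;  3964^36 ≡ 5133;  3964^40 ≡ 2248;  3964^45 ≡ 4605;  3964^54 ≡ 4779;  3964^60 ≡ 8788;  3964^72 ≡ 3779;  3964^81 ≡ 5714;  3964^90 ≡ 4524;  3964^108 ≡ 4212;  3964^120 ≡ 5320;  3964^135 ≡ 917;  3964^162 ≡ 6678;  3964^180 ≡ 3871;  3964^216 ≡ 119;  3964^243 ≡ 3167;  3964^270 ≡ 4883;  3964^324 ≡ 5457;  3964^360 ≡ 4580;  3964^405 ≡ 6051;  3964^486 ≡ 7538;  3964^540 ≡ 7797;  3964^648 ≡ 3426;  3964^810 ≡ 5315;  3964^972 ≡ 2199;  3964^1080 ≡ 7796;  3964^1215 ≡ 3997;  3964^1620 ≡ 9720;  3964^1944 ≡ 4264;  3964^2430 ≡ 4406;  3964^3240 ≡ 1.
Smallest exponent giving 1 is 3240.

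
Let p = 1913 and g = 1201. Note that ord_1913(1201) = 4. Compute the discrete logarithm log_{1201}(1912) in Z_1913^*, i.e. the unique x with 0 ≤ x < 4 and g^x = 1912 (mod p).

Successive powers of 1201 modulo 1913:
  1201^0=1  1201^1=1201  1201^2=1912
So 1201^2 ≡ 1912 (mod 1913), giving x = 2.

2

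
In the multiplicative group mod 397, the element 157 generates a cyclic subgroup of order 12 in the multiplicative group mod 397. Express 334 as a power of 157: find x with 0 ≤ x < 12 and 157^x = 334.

3

Successive powers of 157 modulo 397:
  157^0=1  157^1=157  157^2=35  157^3=334
So 157^3 ≡ 334 (mod 397), giving x = 3.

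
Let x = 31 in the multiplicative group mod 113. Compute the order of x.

The order of 31 must divide p − 1 = 112 = 2^4 · 7.
Divisors: 1, 2, 4, 7, 8, 14, 16, 28, 56, 112.
Check each in increasing order: 31^1 ≡ 31;  31^2 ≡ 57;  31^4 ≡ 85;  31^7 ≡ 18;  31^8 ≡ 106;  31^14 ≡ 98;  31^16 ≡ 49;  31^28 ≡ 112;  31^56 ≡ 1.
Smallest exponent giving 1 is 56.

56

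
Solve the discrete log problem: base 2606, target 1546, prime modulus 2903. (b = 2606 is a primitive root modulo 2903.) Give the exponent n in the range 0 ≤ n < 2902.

1030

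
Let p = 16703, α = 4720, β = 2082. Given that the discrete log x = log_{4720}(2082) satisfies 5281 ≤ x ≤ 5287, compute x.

5282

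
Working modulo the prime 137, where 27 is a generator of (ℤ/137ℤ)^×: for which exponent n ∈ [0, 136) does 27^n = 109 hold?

Baby-step giant-step with m = ceil(sqrt(136)) = 12.
Baby table (27^j mod 137 for j=0..11):
  0:1  1:27  2:44  3:92  4:18  5:75  6:107  7:12
  8:50  9:117  10:8  11:79
Giant step factor: 27^(-12) ≡ 65 (mod 137).
Scan 109·65^i mod 137 for i = 0, 1, …:
  i=0: 109   i=1: 98   i=2: 68   i=3: 36
  i=4: 11   i=5: 30   i=6: 32   i=7: 25
  i=8: 118   i=9: 135   i=10: 7   i=11: 44
Match at i=11, j=2: n = 11·12 + 2 = 134.

134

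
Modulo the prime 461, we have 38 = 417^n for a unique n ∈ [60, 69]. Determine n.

Compute 417^60 mod 461 = 167, then multiply by 417 repeatedly:
  417^60=167  417^61=28  417^62=151  417^63=271  417^64=62
  417^65=38
Found 38 at exponent 65.

65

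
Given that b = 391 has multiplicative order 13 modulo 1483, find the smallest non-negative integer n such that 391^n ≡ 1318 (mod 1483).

6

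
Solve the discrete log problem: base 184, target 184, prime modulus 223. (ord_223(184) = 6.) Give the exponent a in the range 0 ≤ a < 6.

Successive powers of 184 modulo 223:
  184^0=1  184^1=184
So 184^1 ≡ 184 (mod 223), giving a = 1.

1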